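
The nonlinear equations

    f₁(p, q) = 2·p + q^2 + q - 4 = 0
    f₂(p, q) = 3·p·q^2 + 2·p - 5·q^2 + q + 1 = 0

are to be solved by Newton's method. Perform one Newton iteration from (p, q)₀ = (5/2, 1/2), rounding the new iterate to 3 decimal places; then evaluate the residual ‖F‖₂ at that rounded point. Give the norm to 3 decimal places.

At (5/2, 1/2): F = (1.750, 7.125).
Jacobian J = [[2, 2·q + 1], [3·q^2 + 2, 6·p·q - 10·q + 1]].
At the point, J = [[2.000, 2.000], [2.750, 3.500]] (det J = 1.500).
Solving J·Δ = −F gives Δ = (5.417, -6.292).
Then the next iterate is (p, q)₁ = (7.917, -5.792).
Re-evaluating at (7.917, -5.792): F = (39.58926, 640.08675), so ‖F‖₂ = 641.310.

641.310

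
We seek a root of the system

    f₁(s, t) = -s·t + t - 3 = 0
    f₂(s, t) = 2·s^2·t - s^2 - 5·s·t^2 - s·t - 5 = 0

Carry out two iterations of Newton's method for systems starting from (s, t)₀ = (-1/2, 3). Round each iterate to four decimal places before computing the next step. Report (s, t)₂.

At (-1/2, 3): F = (1.5000, 20.2500).
Jacobian J = [[-t, -s + 1], [4·s·t - 2·s - 5·t^2 - t, 2·s^2 - 10·s·t - s]].
At the point, J = [[-3.0000, 1.5000], [-53.0000, 16.0000]] (det J = 31.5000).
Solving J·Δ = −F gives Δ = (0.2024, -0.5952).
Then the next iterate is (s, t)₁ = (-0.2976, 2.4048).
Round to (-0.2976, 2.4048) and repeat: F = (0.120468, 4.658266), J = [[-2.4048, 1.2976], [-33.587589, 7.631416]].
Δ = (0.2031, 0.2836), so (s, t)₂ = (-0.0945, 2.6884).

(-0.0945, 2.6884)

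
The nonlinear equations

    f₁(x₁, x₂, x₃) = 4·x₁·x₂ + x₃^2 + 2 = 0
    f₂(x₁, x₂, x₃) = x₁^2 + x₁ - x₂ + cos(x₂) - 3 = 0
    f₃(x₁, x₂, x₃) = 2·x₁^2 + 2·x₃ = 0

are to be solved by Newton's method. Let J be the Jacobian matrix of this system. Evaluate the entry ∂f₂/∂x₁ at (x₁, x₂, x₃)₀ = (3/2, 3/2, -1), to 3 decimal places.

4.000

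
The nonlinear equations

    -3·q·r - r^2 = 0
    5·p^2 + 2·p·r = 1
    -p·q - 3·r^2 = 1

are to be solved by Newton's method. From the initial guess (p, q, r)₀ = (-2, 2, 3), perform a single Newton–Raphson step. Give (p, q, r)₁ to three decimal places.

At (-2, 2, 3): F = (-27.000, 7.000, -24.000).
Jacobian J = [[0, -3·r, -3·q - 2·r], [10·p + 2·r, 0, 2·p], [-q, -p, -6·r]].
At the point, J = [[0.000, -9.000, -12.000], [-14.000, 0.000, -4.000], [-2.000, 2.000, -18.000]] (det J = 2532.000).
Solving J·Δ = −F gives Δ = (0.941, -0.943, -1.543).
Then the next iterate is (p, q, r)₁ = (-1.059, 1.057, 1.457).

(-1.059, 1.057, 1.457)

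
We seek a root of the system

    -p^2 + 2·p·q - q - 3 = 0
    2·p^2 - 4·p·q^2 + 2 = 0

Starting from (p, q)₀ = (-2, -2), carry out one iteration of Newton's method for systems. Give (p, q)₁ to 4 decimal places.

(-1.0500, -1.4000)

At (-2, -2): F = (3.0000, 42.0000).
Jacobian J = [[-2·p + 2·q, 2·p - 1], [4·p - 4·q^2, -8·p·q]].
At the point, J = [[0.0000, -5.0000], [-24.0000, -32.0000]] (det J = -120.0000).
Solving J·Δ = −F gives Δ = (0.9500, 0.6000).
Then the next iterate is (p, q)₁ = (-1.0500, -1.4000).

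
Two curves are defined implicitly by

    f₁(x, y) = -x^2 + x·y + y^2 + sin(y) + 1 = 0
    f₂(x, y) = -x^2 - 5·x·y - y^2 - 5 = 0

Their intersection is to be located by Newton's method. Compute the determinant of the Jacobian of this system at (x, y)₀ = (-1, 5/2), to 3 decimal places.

33.588

J = [[-2·x + y, x + 2·y + cos(y)], [-2·x - 5·y, -5·x - 2·y]].
At the point, J = [[4.500, 3.19886], [-10.500, 0.000]].
det J = 33.588.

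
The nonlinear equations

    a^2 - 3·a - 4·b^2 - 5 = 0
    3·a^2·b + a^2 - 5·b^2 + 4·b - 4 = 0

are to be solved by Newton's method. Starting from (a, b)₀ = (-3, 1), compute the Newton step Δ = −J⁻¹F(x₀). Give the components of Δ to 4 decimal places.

At (-3, 1): F = (9.0000, 31.0000).
Jacobian J = [[2·a - 3, -8·b], [6·a·b + 2·a, 3·a^2 - 10·b + 4]].
At the point, J = [[-9.0000, -8.0000], [-24.0000, 21.0000]] (det J = -381.0000).
Solving J·Δ = −F gives Δ = (1.1470, -0.1654).

(1.1470, -0.1654)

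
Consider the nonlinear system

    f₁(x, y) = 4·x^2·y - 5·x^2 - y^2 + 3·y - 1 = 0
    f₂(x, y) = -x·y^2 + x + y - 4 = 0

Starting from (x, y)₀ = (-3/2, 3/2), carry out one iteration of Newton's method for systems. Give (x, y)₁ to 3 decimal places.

(3.238, 2.690)

At (-3/2, 3/2): F = (3.500, -0.625).
Jacobian J = [[8·x·y - 10·x, 4·x^2 - 2·y + 3], [-y^2 + 1, -2·x·y + 1]].
At the point, J = [[-3.000, 9.000], [-1.250, 5.500]] (det J = -5.250).
Solving J·Δ = −F gives Δ = (4.738, 1.190).
Then the next iterate is (x, y)₁ = (3.238, 2.690).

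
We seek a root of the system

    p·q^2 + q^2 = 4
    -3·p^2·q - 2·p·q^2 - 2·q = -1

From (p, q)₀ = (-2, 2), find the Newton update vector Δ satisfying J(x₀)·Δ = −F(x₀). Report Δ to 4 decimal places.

(0.8333, -1.1667)

At (-2, 2): F = (-8.0000, -11.0000).
Jacobian J = [[q^2, 2·p·q + 2·q], [-6·p·q - 2·q^2, -3·p^2 - 4·p·q - 2]].
At the point, J = [[4.0000, -4.0000], [16.0000, 2.0000]] (det J = 72.0000).
Solving J·Δ = −F gives Δ = (0.8333, -1.1667).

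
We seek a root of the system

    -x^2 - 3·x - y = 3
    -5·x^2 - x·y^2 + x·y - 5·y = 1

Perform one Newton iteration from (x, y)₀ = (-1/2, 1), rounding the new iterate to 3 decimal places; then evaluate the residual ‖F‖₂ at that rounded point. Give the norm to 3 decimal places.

2.123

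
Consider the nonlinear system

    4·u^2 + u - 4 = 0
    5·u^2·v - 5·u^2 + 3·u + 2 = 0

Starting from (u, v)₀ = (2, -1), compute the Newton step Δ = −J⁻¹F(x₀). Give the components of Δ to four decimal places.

At (2, -1): F = (14.0000, -32.0000).
Jacobian J = [[8·u + 1, 0], [10·u·v - 10·u + 3, 5·u^2]].
At the point, J = [[17.0000, 0.0000], [-37.0000, 20.0000]] (det J = 340.0000).
Solving J·Δ = −F gives Δ = (-0.8235, 0.0765).

(-0.8235, 0.0765)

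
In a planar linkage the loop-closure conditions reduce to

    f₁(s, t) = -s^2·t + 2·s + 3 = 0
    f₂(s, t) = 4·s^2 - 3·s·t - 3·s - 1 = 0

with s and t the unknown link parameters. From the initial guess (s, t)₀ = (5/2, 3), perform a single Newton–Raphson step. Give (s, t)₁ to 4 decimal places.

At (5/2, 3): F = (-10.7500, -6.0000).
Jacobian J = [[-2·s·t + 2, -s^2], [8·s - 3·t - 3, -3·s]].
At the point, J = [[-13.0000, -6.2500], [8.0000, -7.5000]] (det J = 147.5000).
Solving J·Δ = −F gives Δ = (-0.2924, -1.1119).
Then the next iterate is (s, t)₁ = (2.2076, 1.8881).

(2.2076, 1.8881)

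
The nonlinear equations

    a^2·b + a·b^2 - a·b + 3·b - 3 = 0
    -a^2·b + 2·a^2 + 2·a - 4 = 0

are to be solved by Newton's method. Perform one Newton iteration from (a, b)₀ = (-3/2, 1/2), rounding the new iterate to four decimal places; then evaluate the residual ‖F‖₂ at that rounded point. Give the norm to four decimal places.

3.8545

At (-3/2, 1/2): F = (0.0000, -3.6250).
Jacobian J = [[2·a·b + b^2 - b, a^2 + 2·a·b - a + 3], [-2·a·b + 4·a + 2, -a^2]].
At the point, J = [[-1.7500, 5.2500], [-2.5000, -2.2500]] (det J = 17.0625).
Solving J·Δ = −F gives Δ = (-1.1154, -0.3718).
Then the next iterate is (a, b)₁ = (-2.6154, 0.1282).
Re-evaluating at (-2.6154, 0.1282): F = (-1.446162, 3.572906), so ‖F‖₂ = 3.8545.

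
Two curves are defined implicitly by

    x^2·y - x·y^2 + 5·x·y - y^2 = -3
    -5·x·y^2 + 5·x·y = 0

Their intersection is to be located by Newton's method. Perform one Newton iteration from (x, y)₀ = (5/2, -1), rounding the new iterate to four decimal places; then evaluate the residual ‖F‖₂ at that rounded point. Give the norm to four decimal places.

At (5/2, -1): F = (-19.2500, -25.0000).
Jacobian J = [[2·x·y - y^2 + 5·y, x^2 - 2·x·y + 5·x - 2·y], [-5·y^2 + 5·y, -10·x·y + 5·x]].
At the point, J = [[-11.0000, 25.7500], [-10.0000, 37.5000]] (det J = -155.0000).
Solving J·Δ = −F gives Δ = (-0.5040, 0.5323).
Then the next iterate is (x, y)₁ = (1.9960, -0.4677).
Re-evaluating at (1.9960, -0.4677): F = (-4.186325, -6.850704), so ‖F‖₂ = 8.0285.

8.0285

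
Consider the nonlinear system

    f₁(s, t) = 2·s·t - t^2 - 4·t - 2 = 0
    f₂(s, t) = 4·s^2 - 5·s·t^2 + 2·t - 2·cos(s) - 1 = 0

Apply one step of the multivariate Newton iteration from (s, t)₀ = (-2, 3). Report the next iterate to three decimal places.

(-3.191, -0.010)

At (-2, 3): F = (-35.000, 111.83229).
Jacobian J = [[2·t, 2·s - 2·t - 4], [8·s - 5·t^2 + 2·sin(s), -10·s·t + 2]].
At the point, J = [[6.000, -14.000], [-62.81859, 62.000]] (det J = -507.46033).
Solving J·Δ = −F gives Δ = (-1.191, -3.010).
Then the next iterate is (s, t)₁ = (-3.191, -0.010).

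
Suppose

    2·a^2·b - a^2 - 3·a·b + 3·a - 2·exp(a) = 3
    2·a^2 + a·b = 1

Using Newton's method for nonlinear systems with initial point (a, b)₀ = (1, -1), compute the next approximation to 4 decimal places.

At (1, -1): F = (-5.436564, 0.0000).
Jacobian J = [[4·a·b - 2·a - 3·b - 2·exp(a) + 3, 2·a^2 - 3·a], [4·a + b, a]].
At the point, J = [[-5.436564, -1.0000], [3.0000, 1.0000]] (det J = -2.436564).
Solving J·Δ = −F gives Δ = (-2.2312, 6.6937).
Then the next iterate is (a, b)₁ = (-1.2312, 5.6937).

(-1.2312, 5.6937)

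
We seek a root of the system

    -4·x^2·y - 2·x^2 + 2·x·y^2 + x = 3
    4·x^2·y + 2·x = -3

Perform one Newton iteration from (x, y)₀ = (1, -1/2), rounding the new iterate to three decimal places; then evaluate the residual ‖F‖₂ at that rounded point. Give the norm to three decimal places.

At (1, -1/2): F = (-1.500, 3.000).
Jacobian J = [[-8·x·y - 4·x + 2·y^2 + 1, -4·x^2 + 4·x·y], [8·x·y + 2, 4·x^2]].
At the point, J = [[1.500, -6.000], [-2.000, 4.000]] (det J = -6.000).
Solving J·Δ = −F gives Δ = (2.000, 0.250).
Then the next iterate is (x, y)₁ = (3.000, -0.250).
Re-evaluating at (3.000, -0.250): F = (-8.625, 0.000), so ‖F‖₂ = 8.625.

8.625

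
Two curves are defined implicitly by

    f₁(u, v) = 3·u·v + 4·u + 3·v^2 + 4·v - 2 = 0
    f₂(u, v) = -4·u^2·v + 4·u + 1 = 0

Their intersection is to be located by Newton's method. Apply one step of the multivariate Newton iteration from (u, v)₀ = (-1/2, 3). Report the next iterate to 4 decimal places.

(-0.3490, 1.4164)

At (-1/2, 3): F = (30.5000, -4.0000).
Jacobian J = [[3·v + 4, 3·u + 6·v + 4], [-8·u·v + 4, -4·u^2]].
At the point, J = [[13.0000, 20.5000], [16.0000, -1.0000]] (det J = -341.0000).
Solving J·Δ = −F gives Δ = (0.1510, -1.5836).
Then the next iterate is (u, v)₁ = (-0.3490, 1.4164).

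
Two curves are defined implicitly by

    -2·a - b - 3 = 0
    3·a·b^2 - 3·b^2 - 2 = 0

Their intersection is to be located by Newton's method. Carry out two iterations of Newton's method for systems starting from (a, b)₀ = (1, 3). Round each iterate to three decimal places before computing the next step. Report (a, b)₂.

(1.028, -5.056)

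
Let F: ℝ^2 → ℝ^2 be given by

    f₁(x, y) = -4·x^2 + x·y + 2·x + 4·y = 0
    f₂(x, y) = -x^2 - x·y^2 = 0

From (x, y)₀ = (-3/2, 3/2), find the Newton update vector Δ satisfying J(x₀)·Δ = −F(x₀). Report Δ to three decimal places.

(0.588, -0.348)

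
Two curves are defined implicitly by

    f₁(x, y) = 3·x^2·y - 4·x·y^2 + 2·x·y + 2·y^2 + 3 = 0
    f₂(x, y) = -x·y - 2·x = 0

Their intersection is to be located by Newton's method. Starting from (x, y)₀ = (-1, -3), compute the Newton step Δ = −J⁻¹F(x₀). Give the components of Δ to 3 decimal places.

At (-1, -3): F = (54.000, -1.000).
Jacobian J = [[6·x·y - 4·y^2 + 2·y, 3·x^2 - 8·x·y + 2·x + 4·y], [-y - 2, -x]].
At the point, J = [[-24.000, -35.000], [1.000, 1.000]] (det J = 11.000).
Solving J·Δ = −F gives Δ = (-1.727, 2.727).

(-1.727, 2.727)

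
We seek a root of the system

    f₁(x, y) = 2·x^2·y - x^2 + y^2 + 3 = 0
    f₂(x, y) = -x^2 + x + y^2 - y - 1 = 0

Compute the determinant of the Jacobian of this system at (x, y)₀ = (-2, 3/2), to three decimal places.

-71.000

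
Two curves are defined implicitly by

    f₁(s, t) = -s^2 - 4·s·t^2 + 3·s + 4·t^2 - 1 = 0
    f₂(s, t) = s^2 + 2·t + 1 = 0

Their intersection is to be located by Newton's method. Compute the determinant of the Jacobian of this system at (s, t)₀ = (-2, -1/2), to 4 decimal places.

J = [[-2·s - 4·t^2 + 3, -8·s·t + 8·t], [2·s, 2]].
At the point, J = [[6.0000, -12.0000], [-4.0000, 2.0000]].
det J = -36.0000.

-36.0000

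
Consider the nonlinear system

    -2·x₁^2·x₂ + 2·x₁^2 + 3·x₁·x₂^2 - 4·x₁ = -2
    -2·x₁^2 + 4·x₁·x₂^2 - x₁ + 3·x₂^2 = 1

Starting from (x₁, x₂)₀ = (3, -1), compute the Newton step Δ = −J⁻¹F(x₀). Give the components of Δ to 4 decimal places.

At (3, -1): F = (35.0000, -7.0000).
Jacobian J = [[-4·x₁·x₂ + 4·x₁ + 3·x₂^2 - 4, -2·x₁^2 + 6·x₁·x₂], [-4·x₁ + 4·x₂^2 - 1, 8·x₁·x₂ + 6·x₂]].
At the point, J = [[23.0000, -36.0000], [-9.0000, -30.0000]] (det J = -1014.0000).
Solving J·Δ = −F gives Δ = (-1.2840, 0.1519).

(-1.2840, 0.1519)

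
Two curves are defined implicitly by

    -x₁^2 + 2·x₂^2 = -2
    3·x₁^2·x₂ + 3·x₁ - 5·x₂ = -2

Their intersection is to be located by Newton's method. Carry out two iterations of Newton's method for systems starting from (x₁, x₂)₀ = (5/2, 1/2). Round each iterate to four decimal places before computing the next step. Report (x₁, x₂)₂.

At (5/2, 1/2): F = (-3.7500, 16.3750).
Jacobian J = [[-2·x₁, 4·x₂], [6·x₁·x₂ + 3, 3·x₁^2 - 5]].
At the point, J = [[-5.0000, 2.0000], [10.5000, 13.7500]] (det J = -89.7500).
Solving J·Δ = −F gives Δ = (-0.9394, -0.4735).
Then the next iterate is (x₁, x₂)₁ = (1.5606, 0.0265).
Round to (1.5606, 0.0265) and repeat: F = (-0.434068, 6.742920), J = [[-3.1212, 0.1060], [3.248135, 2.306417]].
Δ = (-0.2275, -2.6032), so (x₁, x₂)₂ = (1.3331, -2.5767).

(1.3331, -2.5767)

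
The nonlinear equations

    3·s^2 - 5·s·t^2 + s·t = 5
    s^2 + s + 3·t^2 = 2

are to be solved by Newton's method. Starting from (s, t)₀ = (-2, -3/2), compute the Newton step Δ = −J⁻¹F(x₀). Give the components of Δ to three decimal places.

At (-2, -3/2): F = (32.500, 6.750).
Jacobian J = [[6·s - 5·t^2 + t, -10·s·t + s], [2·s + 1, 6·t]].
At the point, J = [[-24.750, -32.000], [-3.000, -9.000]] (det J = 126.750).
Solving J·Δ = −F gives Δ = (0.604, 0.549).

(0.604, 0.549)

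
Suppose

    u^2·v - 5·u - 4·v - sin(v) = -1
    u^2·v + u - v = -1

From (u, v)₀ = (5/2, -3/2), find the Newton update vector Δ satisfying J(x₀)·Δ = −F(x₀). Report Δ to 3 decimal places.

(-1.231, -0.690)

At (5/2, -3/2): F = (-13.87751, -4.375).
Jacobian J = [[2·u·v - 5, u^2 - cos(v) - 4], [2·u·v + 1, u^2 - 1]].
At the point, J = [[-12.500, 2.17926], [-6.500, 5.250]] (det J = -51.45979).
Solving J·Δ = −F gives Δ = (-1.231, -0.690).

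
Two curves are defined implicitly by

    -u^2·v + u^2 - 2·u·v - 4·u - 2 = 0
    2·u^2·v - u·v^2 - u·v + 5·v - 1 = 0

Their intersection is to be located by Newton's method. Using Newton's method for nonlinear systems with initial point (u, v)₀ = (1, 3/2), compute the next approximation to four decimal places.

At (1, 3/2): F = (-9.5000, 5.7500).
Jacobian J = [[-2·u·v + 2·u - 2·v - 4, -u^2 - 2·u], [4·u·v - v^2 - v, 2·u^2 - 2·u·v - u + 5]].
At the point, J = [[-8.0000, -3.0000], [2.2500, 3.0000]] (det J = -17.2500).
Solving J·Δ = −F gives Δ = (-0.6522, -1.4275).
Then the next iterate is (u, v)₁ = (0.3478, 0.0725).

(0.3478, 0.0725)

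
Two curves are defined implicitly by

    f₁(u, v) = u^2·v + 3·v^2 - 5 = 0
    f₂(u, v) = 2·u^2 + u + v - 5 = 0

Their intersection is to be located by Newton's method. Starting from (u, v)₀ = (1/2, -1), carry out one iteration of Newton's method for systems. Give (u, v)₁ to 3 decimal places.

(2.408, -1.723)

At (1/2, -1): F = (-2.250, -5.000).
Jacobian J = [[2·u·v, u^2 + 6·v], [4·u + 1, 1]].
At the point, J = [[-1.000, -5.750], [3.000, 1.000]] (det J = 16.250).
Solving J·Δ = −F gives Δ = (1.908, -0.723).
Then the next iterate is (u, v)₁ = (2.408, -1.723).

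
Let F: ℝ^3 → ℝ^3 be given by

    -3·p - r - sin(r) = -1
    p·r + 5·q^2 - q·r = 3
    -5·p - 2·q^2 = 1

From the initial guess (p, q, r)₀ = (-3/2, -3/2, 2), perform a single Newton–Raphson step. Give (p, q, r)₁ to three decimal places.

(-0.356, -0.880, 0.560)

At (-3/2, -3/2, 2): F = (2.59070, 8.250, 2.000).
Jacobian J = [[-3, 0, -cos(r) - 1], [r, 10·q - r, p - q], [-5, -4·q, 0]].
At the point, J = [[-3.000, 0.000, -0.58385], [2.000, -17.000, 0.000], [-5.000, 6.000, 0.000]] (det J = 42.62128).
Solving J·Δ = −F gives Δ = (1.144, 0.620, -1.440).
Then the next iterate is (p, q, r)₁ = (-0.356, -0.880, 0.560).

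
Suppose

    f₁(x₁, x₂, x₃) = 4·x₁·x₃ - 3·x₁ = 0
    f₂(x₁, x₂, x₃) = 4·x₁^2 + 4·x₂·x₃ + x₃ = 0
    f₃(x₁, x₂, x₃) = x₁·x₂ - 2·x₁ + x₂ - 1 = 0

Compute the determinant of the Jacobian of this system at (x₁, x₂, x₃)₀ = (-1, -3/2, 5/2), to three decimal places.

-140.000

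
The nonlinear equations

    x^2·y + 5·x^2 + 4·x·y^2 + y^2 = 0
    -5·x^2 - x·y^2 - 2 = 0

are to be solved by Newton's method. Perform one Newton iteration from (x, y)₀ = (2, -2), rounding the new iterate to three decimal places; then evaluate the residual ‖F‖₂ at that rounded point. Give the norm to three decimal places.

15.322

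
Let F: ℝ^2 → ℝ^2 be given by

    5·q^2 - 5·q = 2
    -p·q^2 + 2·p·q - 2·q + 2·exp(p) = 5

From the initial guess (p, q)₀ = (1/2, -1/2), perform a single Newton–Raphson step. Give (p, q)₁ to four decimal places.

(1.1911, -0.3250)

At (1/2, -1/2): F = (1.7500, -1.327557).
Jacobian J = [[0, 10·q - 5], [-q^2 + 2·q + 2·exp(p), -2·p·q + 2·p - 2]].
At the point, J = [[0.0000, -10.0000], [2.047443, -0.5000]] (det J = 20.474425).
Solving J·Δ = −F gives Δ = (0.6911, 0.1750).
Then the next iterate is (p, q)₁ = (1.1911, -0.3250).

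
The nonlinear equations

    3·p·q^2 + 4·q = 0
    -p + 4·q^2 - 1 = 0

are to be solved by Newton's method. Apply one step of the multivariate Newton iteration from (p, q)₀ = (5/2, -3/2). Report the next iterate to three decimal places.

(2.211, -1.018)

At (5/2, -3/2): F = (10.875, 5.500).
Jacobian J = [[3·q^2, 6·p·q + 4], [-1, 8·q]].
At the point, J = [[6.750, -18.500], [-1.000, -12.000]] (det J = -99.500).
Solving J·Δ = −F gives Δ = (-0.289, 0.482).
Then the next iterate is (p, q)₁ = (2.211, -1.018).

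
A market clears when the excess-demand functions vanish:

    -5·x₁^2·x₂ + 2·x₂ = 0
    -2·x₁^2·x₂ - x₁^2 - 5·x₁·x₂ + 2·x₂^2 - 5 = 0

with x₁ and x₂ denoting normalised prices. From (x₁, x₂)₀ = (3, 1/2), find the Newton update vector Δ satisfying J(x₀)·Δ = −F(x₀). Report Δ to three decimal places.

At (3, 1/2): F = (-21.500, -30.000).
Jacobian J = [[-10·x₁·x₂, -5·x₁^2 + 2], [-4·x₁·x₂ - 2·x₁ - 5·x₂, -2·x₁^2 - 5·x₁ + 4·x₂]].
At the point, J = [[-15.000, -43.000], [-14.500, -31.000]] (det J = -158.500).
Solving J·Δ = −F gives Δ = (-3.934, 0.872).

(-3.934, 0.872)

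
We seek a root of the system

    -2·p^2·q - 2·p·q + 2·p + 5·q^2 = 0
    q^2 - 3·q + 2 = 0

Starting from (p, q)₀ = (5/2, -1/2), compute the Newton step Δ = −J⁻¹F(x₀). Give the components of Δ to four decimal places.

At (5/2, -1/2): F = (15.0000, 3.7500).
Jacobian J = [[-4·p·q - 2·q + 2, -2·p^2 - 2·p + 10·q], [0, 2·q - 3]].
At the point, J = [[8.0000, -22.5000], [0.0000, -4.0000]] (det J = -32.0000).
Solving J·Δ = −F gives Δ = (0.7617, 0.9375).

(0.7617, 0.9375)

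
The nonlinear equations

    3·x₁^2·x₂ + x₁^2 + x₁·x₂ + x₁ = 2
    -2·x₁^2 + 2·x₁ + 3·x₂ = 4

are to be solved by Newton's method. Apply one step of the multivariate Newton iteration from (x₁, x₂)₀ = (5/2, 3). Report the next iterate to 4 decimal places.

(1.7029, 1.7078)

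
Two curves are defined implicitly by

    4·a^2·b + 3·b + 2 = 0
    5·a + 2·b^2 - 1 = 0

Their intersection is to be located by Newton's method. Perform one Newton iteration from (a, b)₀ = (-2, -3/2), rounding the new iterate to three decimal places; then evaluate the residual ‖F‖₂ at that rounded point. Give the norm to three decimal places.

At (-2, -3/2): F = (-26.500, -6.500).
Jacobian J = [[8·a·b, 4·a^2 + 3], [5, 4·b]].
At the point, J = [[24.000, 19.000], [5.000, -6.000]] (det J = -239.000).
Solving J·Δ = −F gives Δ = (1.182, -0.098).
Then the next iterate is (a, b)₁ = (-0.818, -1.598).
Re-evaluating at (-0.818, -1.598): F = (-7.07104, 0.01721), so ‖F‖₂ = 7.071.

7.071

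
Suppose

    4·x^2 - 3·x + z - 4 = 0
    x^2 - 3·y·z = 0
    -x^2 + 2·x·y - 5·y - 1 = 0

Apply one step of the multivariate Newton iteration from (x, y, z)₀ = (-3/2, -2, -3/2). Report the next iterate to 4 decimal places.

(-0.9496, -0.4751, -1.2435)

At (-3/2, -2, -3/2): F = (8.0000, -6.7500, 12.7500).
Jacobian J = [[8·x - 3, 0, 1], [2·x, -3·z, -3·y], [-2·x + 2·y, 2·x - 5, 0]].
At the point, J = [[-15.0000, 0.0000, 1.0000], [-3.0000, 4.5000, 6.0000], [-1.0000, -8.0000, 0.0000]] (det J = -691.5000).
Solving J·Δ = −F gives Δ = (0.5504, 1.5249, 0.2565).
Then the next iterate is (x, y, z)₁ = (-0.9496, -0.4751, -1.2435).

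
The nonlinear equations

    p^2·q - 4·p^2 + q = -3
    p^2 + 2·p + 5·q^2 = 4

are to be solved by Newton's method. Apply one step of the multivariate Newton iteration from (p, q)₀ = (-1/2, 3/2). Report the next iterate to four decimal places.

(-1.8793, 1.1586)

At (-1/2, 3/2): F = (3.8750, 6.5000).
Jacobian J = [[2·p·q - 8·p, p^2 + 1], [2·p + 2, 10·q]].
At the point, J = [[2.5000, 1.2500], [1.0000, 15.0000]] (det J = 36.2500).
Solving J·Δ = −F gives Δ = (-1.3793, -0.3414).
Then the next iterate is (p, q)₁ = (-1.8793, 1.1586).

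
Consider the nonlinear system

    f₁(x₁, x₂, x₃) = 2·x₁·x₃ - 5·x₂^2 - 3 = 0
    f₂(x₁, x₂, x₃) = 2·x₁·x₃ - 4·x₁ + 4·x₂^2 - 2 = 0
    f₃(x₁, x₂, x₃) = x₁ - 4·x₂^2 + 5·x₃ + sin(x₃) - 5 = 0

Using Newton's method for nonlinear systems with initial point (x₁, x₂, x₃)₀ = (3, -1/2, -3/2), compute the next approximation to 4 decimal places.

(3.0221, -1.4820, 1.5377)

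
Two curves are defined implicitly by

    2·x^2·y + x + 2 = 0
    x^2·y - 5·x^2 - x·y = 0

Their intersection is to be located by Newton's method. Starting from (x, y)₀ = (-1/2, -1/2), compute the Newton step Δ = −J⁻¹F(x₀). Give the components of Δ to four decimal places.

(1.1667, -7.1667)

At (-1/2, -1/2): F = (1.2500, -1.6250).
Jacobian J = [[4·x·y + 1, 2·x^2], [2·x·y - 10·x - y, x^2 - x]].
At the point, J = [[2.0000, 0.5000], [6.0000, 0.7500]] (det J = -1.5000).
Solving J·Δ = −F gives Δ = (1.1667, -7.1667).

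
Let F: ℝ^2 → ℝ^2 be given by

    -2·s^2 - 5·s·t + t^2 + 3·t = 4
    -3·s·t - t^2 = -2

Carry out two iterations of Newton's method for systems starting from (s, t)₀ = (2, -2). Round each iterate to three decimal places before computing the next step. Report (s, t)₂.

At (2, -2): F = (6.000, 10.000).
Jacobian J = [[-4·s - 5·t, -5·s + 2·t + 3], [-3·t, -3·s - 2·t]].
At the point, J = [[2.000, -11.000], [6.000, -2.000]] (det J = 62.000).
Solving J·Δ = −F gives Δ = (-1.581, 0.258).
Then the next iterate is (s, t)₁ = (0.419, -1.742).
Round to (0.419, -1.742) and repeat: F = (-2.89307, 1.15513), J = [[7.034, -2.579], [5.226, 2.227]].
Δ = (0.119, -0.798), so (s, t)₂ = (0.538, -2.540).

(0.538, -2.540)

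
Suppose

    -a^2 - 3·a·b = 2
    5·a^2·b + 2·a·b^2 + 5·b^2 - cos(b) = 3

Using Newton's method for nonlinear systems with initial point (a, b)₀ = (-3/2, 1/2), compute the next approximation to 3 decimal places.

(-0.779, 0.704)

At (-3/2, 1/2): F = (-2.000, 2.24742).
Jacobian J = [[-2·a - 3·b, -3·a], [10·a·b + 2·b^2, 5·a^2 + 4·a·b + 10·b + sin(b)]].
At the point, J = [[1.500, 4.500], [-7.000, 13.72943]] (det J = 52.09414).
Solving J·Δ = −F gives Δ = (0.721, 0.204).
Then the next iterate is (a, b)₁ = (-0.779, 0.704).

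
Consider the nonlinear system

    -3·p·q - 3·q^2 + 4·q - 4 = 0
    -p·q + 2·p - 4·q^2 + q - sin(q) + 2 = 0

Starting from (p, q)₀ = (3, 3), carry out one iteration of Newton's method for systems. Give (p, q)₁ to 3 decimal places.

At (3, 3): F = (-46.000, -34.14112).
Jacobian J = [[-3·q, -3·p - 6·q + 4], [-q + 2, -p - 8·q - cos(q) + 1]].
At the point, J = [[-9.000, -23.000], [-1.000, -25.01001]] (det J = 202.09007).
Solving J·Δ = −F gives Δ = (-1.807, -1.293).
Then the next iterate is (p, q)₁ = (1.193, 1.707).

(1.193, 1.707)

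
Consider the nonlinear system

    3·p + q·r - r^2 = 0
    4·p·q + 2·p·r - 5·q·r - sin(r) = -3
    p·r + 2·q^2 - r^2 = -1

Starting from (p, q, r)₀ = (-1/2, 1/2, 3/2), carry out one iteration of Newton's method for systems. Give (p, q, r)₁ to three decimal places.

(0.498, 0.564, 1.536)

At (-1/2, 1/2, 3/2): F = (-3.000, -4.24749, -1.500).
Jacobian J = [[3, r, q - 2·r], [4·q + 2·r, 4·p - 5·r, 2·p - 5·q - cos(r)], [r, 4·q, p - 2·r]].
At the point, J = [[3.000, 1.500, -2.500], [5.000, -9.500, -3.57074], [1.500, 2.000, -3.500]] (det J = 78.76526).
Solving J·Δ = −F gives Δ = (0.998, 0.064, 0.036).
Then the next iterate is (p, q, r)₁ = (0.498, 0.564, 1.536).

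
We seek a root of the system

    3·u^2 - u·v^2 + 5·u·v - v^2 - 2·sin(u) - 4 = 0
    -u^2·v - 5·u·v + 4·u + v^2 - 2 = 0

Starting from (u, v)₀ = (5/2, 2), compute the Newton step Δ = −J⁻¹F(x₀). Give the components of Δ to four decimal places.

(-1.1204, -0.5135)

At (5/2, 2): F = (24.553056, -25.5000).
Jacobian J = [[6·u - v^2 + 5·v - 2·cos(u), -2·u·v + 5·u - 2·v], [-2·u·v - 5·v + 4, -u^2 - 5·u + 2·v]].
At the point, J = [[22.602287, -1.5000], [-16.0000, -14.7500]] (det J = -357.383737).
Solving J·Δ = −F gives Δ = (-1.1204, -0.5135).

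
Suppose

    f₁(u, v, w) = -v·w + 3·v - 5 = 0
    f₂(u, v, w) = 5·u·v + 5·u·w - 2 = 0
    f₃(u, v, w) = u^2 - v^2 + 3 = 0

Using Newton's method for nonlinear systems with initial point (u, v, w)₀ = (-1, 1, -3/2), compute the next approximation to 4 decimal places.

At (-1, 1, -3/2): F = (-0.5000, 0.5000, 3.0000).
Jacobian J = [[0, -w + 3, -v], [5·v + 5·w, 5·u, 5·u], [2·u, -2·v, 0]].
At the point, J = [[0.0000, 4.5000, -1.0000], [-2.5000, -5.0000, -5.0000], [-2.0000, -2.0000, 0.0000]] (det J = 50.0000).
Solving J·Δ = −F gives Δ = (1.5300, -0.0300, -0.6350).
Then the next iterate is (u, v, w)₁ = (0.5300, 0.9700, -2.1350).

(0.5300, 0.9700, -2.1350)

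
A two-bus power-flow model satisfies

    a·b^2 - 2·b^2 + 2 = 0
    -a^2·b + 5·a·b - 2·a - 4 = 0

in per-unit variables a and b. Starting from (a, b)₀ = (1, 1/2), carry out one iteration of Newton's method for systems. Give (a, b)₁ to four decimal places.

(-5.0000, 0.7500)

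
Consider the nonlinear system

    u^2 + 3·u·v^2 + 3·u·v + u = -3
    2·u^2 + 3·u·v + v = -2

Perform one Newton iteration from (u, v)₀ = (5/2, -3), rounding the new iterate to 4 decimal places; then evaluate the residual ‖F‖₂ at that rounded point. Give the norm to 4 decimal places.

17.5741

At (5/2, -3): F = (56.7500, -11.0000).
Jacobian J = [[2·u + 3·v^2 + 3·v + 1, 6·u·v + 3·u], [4·u + 3·v, 3·u + 1]].
At the point, J = [[24.0000, -37.5000], [1.0000, 8.5000]] (det J = 241.5000).
Solving J·Δ = −F gives Δ = (-0.2893, 1.3282).
Then the next iterate is (u, v)₁ = (2.2107, -1.6718).
Re-evaluating at (2.2107, -1.6718): F = (17.546507, -0.984956), so ‖F‖₂ = 17.5741.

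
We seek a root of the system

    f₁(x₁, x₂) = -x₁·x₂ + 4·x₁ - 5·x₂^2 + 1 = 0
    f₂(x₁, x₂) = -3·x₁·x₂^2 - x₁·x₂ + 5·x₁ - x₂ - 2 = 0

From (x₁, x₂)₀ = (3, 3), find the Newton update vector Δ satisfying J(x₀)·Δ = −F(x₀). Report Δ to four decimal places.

(-0.2967, -1.2514)

At (3, 3): F = (-41.0000, -80.0000).
Jacobian J = [[-x₂ + 4, -x₁ - 10·x₂], [-3·x₂^2 - x₂ + 5, -6·x₁·x₂ - x₁ - 1]].
At the point, J = [[1.0000, -33.0000], [-25.0000, -58.0000]] (det J = -883.0000).
Solving J·Δ = −F gives Δ = (-0.2967, -1.2514).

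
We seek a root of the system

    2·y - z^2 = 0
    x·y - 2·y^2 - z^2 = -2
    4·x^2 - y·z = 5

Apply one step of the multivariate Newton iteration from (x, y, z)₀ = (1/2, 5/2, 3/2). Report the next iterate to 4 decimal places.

(2.3474, 1.6625, 1.8583)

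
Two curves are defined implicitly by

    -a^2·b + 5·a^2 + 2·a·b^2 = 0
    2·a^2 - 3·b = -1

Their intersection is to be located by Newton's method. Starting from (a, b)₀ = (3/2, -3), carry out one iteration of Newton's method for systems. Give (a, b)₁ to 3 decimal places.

At (3/2, -3): F = (45.000, 14.500).
Jacobian J = [[-2·a·b + 10·a + 2·b^2, -a^2 + 4·a·b], [4·a, -3]].
At the point, J = [[42.000, -20.250], [6.000, -3.000]] (det J = -4.500).
Solving J·Δ = −F gives Δ = (35.250, 75.333).
Then the next iterate is (a, b)₁ = (36.750, 72.333).

(36.750, 72.333)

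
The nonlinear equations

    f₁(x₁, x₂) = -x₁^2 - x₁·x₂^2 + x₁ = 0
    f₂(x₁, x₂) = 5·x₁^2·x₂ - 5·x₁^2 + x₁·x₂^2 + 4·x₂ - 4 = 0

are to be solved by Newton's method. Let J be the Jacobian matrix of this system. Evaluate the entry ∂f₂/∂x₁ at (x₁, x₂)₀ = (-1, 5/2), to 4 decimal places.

∂f₂/∂x₁ = 10·x₁·x₂ - 10·x₁ + x₂^2.
At (-1, 5/2) this is -8.7500.

-8.7500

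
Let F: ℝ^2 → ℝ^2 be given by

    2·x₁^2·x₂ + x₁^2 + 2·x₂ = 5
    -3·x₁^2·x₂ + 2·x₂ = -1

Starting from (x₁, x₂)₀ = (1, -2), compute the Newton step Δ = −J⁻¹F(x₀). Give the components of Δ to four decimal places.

(0.0000, 3.0000)

At (1, -2): F = (-12.0000, 3.0000).
Jacobian J = [[4·x₁·x₂ + 2·x₁, 2·x₁^2 + 2], [-6·x₁·x₂, -3·x₁^2 + 2]].
At the point, J = [[-6.0000, 4.0000], [12.0000, -1.0000]] (det J = -42.0000).
Solving J·Δ = −F gives Δ = (0.0000, 3.0000).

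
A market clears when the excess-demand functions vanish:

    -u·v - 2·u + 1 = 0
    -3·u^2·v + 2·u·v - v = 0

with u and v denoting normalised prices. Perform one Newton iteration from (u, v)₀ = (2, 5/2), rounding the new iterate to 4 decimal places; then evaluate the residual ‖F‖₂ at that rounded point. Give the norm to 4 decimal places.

487.6324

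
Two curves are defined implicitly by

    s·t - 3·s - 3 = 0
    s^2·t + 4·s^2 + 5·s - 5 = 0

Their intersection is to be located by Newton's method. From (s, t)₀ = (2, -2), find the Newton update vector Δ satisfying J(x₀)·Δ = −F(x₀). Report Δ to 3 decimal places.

At (2, -2): F = (-13.000, 13.000).
Jacobian J = [[t - 3, s], [2·s·t + 8·s + 5, s^2]].
At the point, J = [[-5.000, 2.000], [13.000, 4.000]] (det J = -46.000).
Solving J·Δ = −F gives Δ = (-1.696, 2.261).

(-1.696, 2.261)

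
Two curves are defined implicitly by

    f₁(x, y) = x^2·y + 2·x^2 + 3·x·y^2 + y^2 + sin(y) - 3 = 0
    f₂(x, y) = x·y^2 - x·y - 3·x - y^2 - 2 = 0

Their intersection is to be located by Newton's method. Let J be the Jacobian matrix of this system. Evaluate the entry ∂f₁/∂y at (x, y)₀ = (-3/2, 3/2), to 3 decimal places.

∂f₁/∂y = x^2 + 6·x·y + 2·y + cos(y).
At (-3/2, 3/2) this is -8.179.

-8.179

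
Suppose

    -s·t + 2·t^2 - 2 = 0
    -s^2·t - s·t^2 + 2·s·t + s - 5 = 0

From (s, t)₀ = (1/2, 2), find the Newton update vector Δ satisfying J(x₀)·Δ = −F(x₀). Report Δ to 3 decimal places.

(-3.125, -1.500)

At (1/2, 2): F = (5.000, -5.000).
Jacobian J = [[-t, -s + 4·t], [-2·s·t - t^2 + 2·t + 1, -s^2 - 2·s·t + 2·s]].
At the point, J = [[-2.000, 7.500], [-1.000, -1.250]] (det J = 10.000).
Solving J·Δ = −F gives Δ = (-3.125, -1.500).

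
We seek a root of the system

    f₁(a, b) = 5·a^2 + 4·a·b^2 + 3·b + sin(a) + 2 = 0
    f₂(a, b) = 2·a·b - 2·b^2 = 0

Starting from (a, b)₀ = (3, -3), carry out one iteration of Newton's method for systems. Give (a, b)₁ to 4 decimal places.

At (3, -3): F = (146.141120, -36.0000).
Jacobian J = [[10·a + 4·b^2 + cos(a), 8·a·b + 3], [2·b, 2·a - 4·b]].
At the point, J = [[65.010008, -69.0000], [-6.0000, 18.0000]] (det J = 756.180135).
Solving J·Δ = −F gives Δ = (-0.1938, 1.9354).
Then the next iterate is (a, b)₁ = (2.8062, -1.0646).

(2.8062, -1.0646)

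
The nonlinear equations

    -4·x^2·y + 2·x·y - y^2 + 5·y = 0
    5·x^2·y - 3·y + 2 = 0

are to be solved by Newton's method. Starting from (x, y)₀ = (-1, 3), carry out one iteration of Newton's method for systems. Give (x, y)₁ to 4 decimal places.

At (-1, 3): F = (-12.0000, 8.0000).
Jacobian J = [[-8·x·y + 2·y, -4·x^2 + 2·x - 2·y + 5], [10·x·y, 5·x^2 - 3]].
At the point, J = [[30.0000, -7.0000], [-30.0000, 2.0000]] (det J = -150.0000).
Solving J·Δ = −F gives Δ = (0.2133, -0.8000).
Then the next iterate is (x, y)₁ = (-0.7867, 2.2000).

(-0.7867, 2.2000)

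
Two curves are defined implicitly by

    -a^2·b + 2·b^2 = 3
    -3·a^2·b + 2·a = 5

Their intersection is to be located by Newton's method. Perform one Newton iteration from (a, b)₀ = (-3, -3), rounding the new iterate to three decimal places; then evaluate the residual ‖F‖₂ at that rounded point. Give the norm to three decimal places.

19.456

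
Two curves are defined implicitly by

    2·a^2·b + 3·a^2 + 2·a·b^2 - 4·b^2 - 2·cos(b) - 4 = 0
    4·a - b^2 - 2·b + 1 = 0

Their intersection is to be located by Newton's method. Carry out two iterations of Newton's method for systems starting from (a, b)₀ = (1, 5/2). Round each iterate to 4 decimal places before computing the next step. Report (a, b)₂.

At (1, 5/2): F = (-6.897713, -6.2500).
Jacobian J = [[4·a·b + 6·a + 2·b^2, 2·a^2 + 4·a·b - 8·b + 2·sin(b)], [4, -2·b - 2]].
At the point, J = [[28.5000, -6.803056], [4.0000, -7.0000]] (det J = -172.287777).
Solving J·Δ = −F gives Δ = (0.0335, -0.8737).
Then the next iterate is (a, b)₁ = (1.0335, 1.6263).
Round to (1.0335, 1.6263) and repeat: F = (-2.323007, -0.763452), J = [[18.213828, -2.154111], [4.0000, -5.2526]].
Δ = (0.1213, -0.0530), so (a, b)₂ = (1.1548, 1.5733).

(1.1548, 1.5733)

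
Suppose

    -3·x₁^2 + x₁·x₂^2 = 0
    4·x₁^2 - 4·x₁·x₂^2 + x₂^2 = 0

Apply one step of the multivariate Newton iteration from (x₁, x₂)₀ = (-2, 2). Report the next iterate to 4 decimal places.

(-1.0500, 1.4000)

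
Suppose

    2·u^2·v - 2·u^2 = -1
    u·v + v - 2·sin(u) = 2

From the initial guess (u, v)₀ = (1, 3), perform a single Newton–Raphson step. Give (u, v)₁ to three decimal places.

(0.559, 2.265)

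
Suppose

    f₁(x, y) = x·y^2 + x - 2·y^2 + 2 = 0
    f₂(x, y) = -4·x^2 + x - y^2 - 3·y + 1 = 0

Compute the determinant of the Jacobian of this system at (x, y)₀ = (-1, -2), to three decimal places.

J = [[y^2 + 1, 2·x·y - 4·y], [-8·x + 1, -2·y - 3]].
At the point, J = [[5.000, 12.000], [9.000, 1.000]].
det J = -103.000.

-103.000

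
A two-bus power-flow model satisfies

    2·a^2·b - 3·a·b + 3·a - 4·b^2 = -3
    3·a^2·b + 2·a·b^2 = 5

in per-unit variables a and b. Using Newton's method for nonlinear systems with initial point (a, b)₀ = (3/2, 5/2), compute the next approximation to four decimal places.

(1.2502, 1.4939)

At (3/2, 5/2): F = (-17.5000, 30.6250).
Jacobian J = [[4·a·b - 3·b + 3, 2·a^2 - 3·a - 8·b], [6·a·b + 2·b^2, 3·a^2 + 4·a·b]].
At the point, J = [[10.5000, -20.0000], [35.0000, 21.7500]] (det J = 928.3750).
Solving J·Δ = −F gives Δ = (-0.2498, -1.0061).
Then the next iterate is (a, b)₁ = (1.2502, 1.4939).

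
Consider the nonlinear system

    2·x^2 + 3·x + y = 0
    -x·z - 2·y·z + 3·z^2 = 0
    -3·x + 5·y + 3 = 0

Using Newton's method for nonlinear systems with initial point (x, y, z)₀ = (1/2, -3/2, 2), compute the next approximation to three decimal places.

At (1/2, -3/2, 2): F = (0.500, 17.000, -6.000).
Jacobian J = [[4·x + 3, 1, 0], [-z, -2·z, -x - 2·y + 6·z], [-3, 5, 0]].
At the point, J = [[5.000, 1.000, 0.000], [-2.000, -4.000, 14.500], [-3.000, 5.000, 0.000]] (det J = -406.000).
Solving J·Δ = −F gives Δ = (-0.304, 1.018, -0.933).
Then the next iterate is (x, y, z)₁ = (0.196, -0.482, 1.067).

(0.196, -0.482, 1.067)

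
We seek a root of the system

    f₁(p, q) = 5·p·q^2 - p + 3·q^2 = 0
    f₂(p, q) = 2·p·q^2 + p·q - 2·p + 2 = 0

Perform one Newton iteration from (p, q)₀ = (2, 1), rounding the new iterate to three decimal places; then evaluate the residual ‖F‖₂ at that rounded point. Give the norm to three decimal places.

At (2, 1): F = (11.000, 4.000).
Jacobian J = [[5·q^2 - 1, 10·p·q + 6·q], [2·q^2 + q - 2, 4·p·q + p]].
At the point, J = [[4.000, 26.000], [1.000, 10.000]] (det J = 14.000).
Solving J·Δ = −F gives Δ = (-0.429, -0.357).
Then the next iterate is (p, q)₁ = (1.571, 0.643).
Re-evaluating at (1.571, 0.643): F = (2.91699, 1.16721), so ‖F‖₂ = 3.142.

3.142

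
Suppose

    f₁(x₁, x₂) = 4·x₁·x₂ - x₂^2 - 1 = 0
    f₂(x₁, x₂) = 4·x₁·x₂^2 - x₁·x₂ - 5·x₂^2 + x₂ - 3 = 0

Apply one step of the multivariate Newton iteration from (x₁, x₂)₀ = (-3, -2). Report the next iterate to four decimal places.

(-1.2963, -1.3287)

At (-3, -2): F = (19.0000, -79.0000).
Jacobian J = [[4·x₂, 4·x₁ - 2·x₂], [4·x₂^2 - x₂, 8·x₁·x₂ - x₁ - 10·x₂ + 1]].
At the point, J = [[-8.0000, -8.0000], [18.0000, 72.0000]] (det J = -432.0000).
Solving J·Δ = −F gives Δ = (1.7037, 0.6713).
Then the next iterate is (x₁, x₂)₁ = (-1.2963, -1.3287).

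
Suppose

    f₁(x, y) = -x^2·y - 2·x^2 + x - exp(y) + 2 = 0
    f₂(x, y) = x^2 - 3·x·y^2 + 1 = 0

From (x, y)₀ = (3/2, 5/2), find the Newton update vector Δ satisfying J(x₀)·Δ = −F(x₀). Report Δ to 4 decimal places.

(-1.1895, -0.2729)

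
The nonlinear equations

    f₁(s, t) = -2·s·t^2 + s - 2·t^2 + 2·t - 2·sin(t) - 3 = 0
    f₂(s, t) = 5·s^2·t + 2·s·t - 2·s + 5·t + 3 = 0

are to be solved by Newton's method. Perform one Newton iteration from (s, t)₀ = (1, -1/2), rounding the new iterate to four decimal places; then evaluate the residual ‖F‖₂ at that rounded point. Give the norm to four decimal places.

3.6534

At (1, -1/2): F = (-3.041149, -5.0000).
Jacobian J = [[-2·t^2 + 1, -4·s·t - 4·t - 2·cos(t) + 2], [10·s·t + 2·t - 2, 5·s^2 + 2·s + 5]].
At the point, J = [[0.5000, 4.244835], [-8.0000, 12.0000]] (det J = 39.958679).
Solving J·Δ = −F gives Δ = (0.3821, 0.6714).
Then the next iterate is (s, t)₁ = (1.3821, 0.1714).
Re-evaluating at (1.3821, 0.1714): F = (-1.756186, 3.203626), so ‖F‖₂ = 3.6534.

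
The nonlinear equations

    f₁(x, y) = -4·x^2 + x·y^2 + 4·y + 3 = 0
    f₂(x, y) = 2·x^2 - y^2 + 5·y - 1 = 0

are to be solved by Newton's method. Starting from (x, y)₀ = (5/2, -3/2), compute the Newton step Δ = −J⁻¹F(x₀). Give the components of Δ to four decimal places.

(-1.6157, 1.8008)

At (5/2, -3/2): F = (-22.3750, 1.7500).
Jacobian J = [[-8·x + y^2, 2·x·y + 4], [4·x, -2·y + 5]].
At the point, J = [[-17.7500, -3.5000], [10.0000, 8.0000]] (det J = -107.0000).
Solving J·Δ = −F gives Δ = (-1.6157, 1.8008).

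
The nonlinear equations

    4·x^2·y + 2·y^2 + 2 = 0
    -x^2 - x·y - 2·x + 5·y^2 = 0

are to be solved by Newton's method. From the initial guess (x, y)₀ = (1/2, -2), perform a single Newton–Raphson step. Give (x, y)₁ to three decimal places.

(0.664, -1.045)

At (1/2, -2): F = (8.000, 19.750).
Jacobian J = [[8·x·y, 4·x^2 + 4·y], [-2·x - y - 2, -x + 10·y]].
At the point, J = [[-8.000, -7.000], [-1.000, -20.500]] (det J = 157.000).
Solving J·Δ = −F gives Δ = (0.164, 0.955).
Then the next iterate is (x, y)₁ = (0.664, -1.045).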